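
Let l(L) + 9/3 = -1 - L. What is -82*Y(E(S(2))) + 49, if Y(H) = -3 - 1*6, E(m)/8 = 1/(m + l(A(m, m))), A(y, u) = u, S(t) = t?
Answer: 787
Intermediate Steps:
l(L) = -4 - L (l(L) = -3 + (-1 - L) = -4 - L)
E(m) = -2 (E(m) = 8/(m + (-4 - m)) = 8/(-4) = 8*(-1/4) = -2)
Y(H) = -9 (Y(H) = -3 - 6 = -9)
-82*Y(E(S(2))) + 49 = -82*(-9) + 49 = 738 + 49 = 787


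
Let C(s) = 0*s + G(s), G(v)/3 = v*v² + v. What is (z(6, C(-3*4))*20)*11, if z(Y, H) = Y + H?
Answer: -1147080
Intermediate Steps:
G(v) = 3*v + 3*v³ (G(v) = 3*(v*v² + v) = 3*(v³ + v) = 3*(v + v³) = 3*v + 3*v³)
C(s) = 3*s*(1 + s²) (C(s) = 0*s + 3*s*(1 + s²) = 0 + 3*s*(1 + s²) = 3*s*(1 + s²))
z(Y, H) = H + Y
(z(6, C(-3*4))*20)*11 = ((3*(-3*4)*(1 + (-3*4)²) + 6)*20)*11 = ((3*(-12)*(1 + (-12)²) + 6)*20)*11 = ((3*(-12)*(1 + 144) + 6)*20)*11 = ((3*(-12)*145 + 6)*20)*11 = ((-5220 + 6)*20)*11 = -5214*20*11 = -104280*11 = -1147080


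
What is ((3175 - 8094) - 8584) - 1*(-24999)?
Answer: 11496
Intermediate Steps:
((3175 - 8094) - 8584) - 1*(-24999) = (-4919 - 8584) + 24999 = -13503 + 24999 = 11496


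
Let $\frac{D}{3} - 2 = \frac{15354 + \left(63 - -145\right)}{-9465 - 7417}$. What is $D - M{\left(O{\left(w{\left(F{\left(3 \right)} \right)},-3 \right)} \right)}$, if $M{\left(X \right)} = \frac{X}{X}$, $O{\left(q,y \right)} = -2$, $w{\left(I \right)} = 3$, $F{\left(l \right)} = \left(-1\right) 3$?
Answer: $\frac{18862}{8441} \approx 2.2346$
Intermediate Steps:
$F{\left(l \right)} = -3$
$M{\left(X \right)} = 1$
$D = \frac{27303}{8441}$ ($D = 6 + 3 \frac{15354 + \left(63 - -145\right)}{-9465 - 7417} = 6 + 3 \frac{15354 + \left(63 + 145\right)}{-16882} = 6 + 3 \left(15354 + 208\right) \left(- \frac{1}{16882}\right) = 6 + 3 \cdot 15562 \left(- \frac{1}{16882}\right) = 6 + 3 \left(- \frac{7781}{8441}\right) = 6 - \frac{23343}{8441} = \frac{27303}{8441} \approx 3.2346$)
$D - M{\left(O{\left(w{\left(F{\left(3 \right)} \right)},-3 \right)} \right)} = \frac{27303}{8441} - 1 = \frac{18862}{8441}$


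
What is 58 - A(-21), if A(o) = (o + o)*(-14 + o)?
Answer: -1412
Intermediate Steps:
A(o) = 2*o*(-14 + o) (A(o) = (2*o)*(-14 + o) = 2*o*(-14 + o))
58 - A(-21) = 58 - 2*(-21)*(-14 - 21) = 58 - 2*(-21)*(-35) = 58 - 1*1470 = 58 - 1470 = -1412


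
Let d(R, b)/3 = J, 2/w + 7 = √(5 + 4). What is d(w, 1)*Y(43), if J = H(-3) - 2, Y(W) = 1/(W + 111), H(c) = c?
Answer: -15/154 ≈ -0.097403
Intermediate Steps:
w = -½ (w = 2/(-7 + √(5 + 4)) = 2/(-7 + √9) = 2/(-7 + 3) = 2/(-4) = 2*(-¼) = -½ ≈ -0.50000)
Y(W) = 1/(111 + W)
J = -5 (J = -3 - 2 = -5)
d(R, b) = -15 (d(R, b) = 3*(-5) = -15)
d(w, 1)*Y(43) = -15/(111 + 43) = -15/154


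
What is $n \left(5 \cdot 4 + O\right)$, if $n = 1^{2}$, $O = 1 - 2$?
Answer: $19$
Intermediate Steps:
$O = -1$ ($O = 1 - 2 = -1$)
$n = 1$
$n \left(5 \cdot 4 + O\right) = 1 \left(5 \cdot 4 - 1\right) = 1 \left(20 - 1\right) = 1 \cdot 19 = 19$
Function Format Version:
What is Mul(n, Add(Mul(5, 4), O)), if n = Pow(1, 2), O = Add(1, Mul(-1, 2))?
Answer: 19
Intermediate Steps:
O = -1 (O = Add(1, -2) = -1)
n = 1
Mul(n, Add(Mul(5, 4), O)) = Mul(1, Add(Mul(5, 4), -1)) = Mul(1, Add(20, -1)) = Mul(1, 19) = 19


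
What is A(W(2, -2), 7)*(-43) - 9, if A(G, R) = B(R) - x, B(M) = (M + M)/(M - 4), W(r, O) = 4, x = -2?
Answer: -887/3 ≈ -295.67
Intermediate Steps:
B(M) = 2*M/(-4 + M) (B(M) = (2*M)/(-4 + M) = 2*M/(-4 + M))
A(G, R) = 2 + 2*R/(-4 + R) (A(G, R) = 2*R/(-4 + R) - 1*(-2) = 2*R/(-4 + R) + 2 = 2 + 2*R/(-4 + R))
A(W(2, -2), 7)*(-43) - 9 = (4*(-2 + 7)/(-4 + 7))*(-43) - 9 = (4*5/3)*(-43) - 9 = (4*(1/3)*5)*(-43) - 9 = (20/3)*(-43) - 9 = -860/3 - 9 = -887/3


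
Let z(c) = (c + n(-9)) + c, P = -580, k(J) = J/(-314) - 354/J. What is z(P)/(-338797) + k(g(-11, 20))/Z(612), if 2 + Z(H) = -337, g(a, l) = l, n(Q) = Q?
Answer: 10070886403/180317927310 ≈ 0.055851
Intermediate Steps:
k(J) = -354/J - J/314 (k(J) = J*(-1/314) - 354/J = -J/314 - 354/J = -354/J - J/314)
Z(H) = -339 (Z(H) = -2 - 337 = -339)
z(c) = -9 + 2*c (z(c) = (c - 9) + c = (-9 + c) + c = -9 + 2*c)
z(P)/(-338797) + k(g(-11, 20))/Z(612) = (-9 + 2*(-580))/(-338797) + (-354/20 - 1/314*20)/(-339) = (-9 - 1160)*(-1/338797) + (-354*1/20 - 10/157)*(-1/339) = -1169*(-1/338797) + (-177/10 - 10/157)*(-1/339) = 1169/338797 - 27889/1570*(-1/339) = 1169/338797 + 27889/532230 = 10070886403/180317927310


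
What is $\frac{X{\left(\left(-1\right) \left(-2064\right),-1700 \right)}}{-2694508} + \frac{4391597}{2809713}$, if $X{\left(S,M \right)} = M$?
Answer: $\frac{2959492440344}{1892698539051} \approx 1.5636$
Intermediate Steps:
$\frac{X{\left(\left(-1\right) \left(-2064\right),-1700 \right)}}{-2694508} + \frac{4391597}{2809713} = - \frac{1700}{-2694508} + \frac{4391597}{2809713} = \left(-1700\right) \left(- \frac{1}{2694508}\right) + 4391597 \cdot \frac{1}{2809713} = \frac{425}{673627} + \frac{4391597}{2809713} = \frac{2959492440344}{1892698539051}$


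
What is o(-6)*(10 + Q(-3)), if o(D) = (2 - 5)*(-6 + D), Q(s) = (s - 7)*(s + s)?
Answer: 2520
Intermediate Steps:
Q(s) = 2*s*(-7 + s) (Q(s) = (-7 + s)*(2*s) = 2*s*(-7 + s))
o(D) = 18 - 3*D (o(D) = -3*(-6 + D) = 18 - 3*D)
o(-6)*(10 + Q(-3)) = (18 - 3*(-6))*(10 + 2*(-3)*(-7 - 3)) = (18 + 18)*(10 + 2*(-3)*(-10)) = 36*(10 + 60) = 36*70 = 2520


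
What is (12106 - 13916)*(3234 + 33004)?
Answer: -65590780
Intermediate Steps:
(12106 - 13916)*(3234 + 33004) = -1810*36238 = -65590780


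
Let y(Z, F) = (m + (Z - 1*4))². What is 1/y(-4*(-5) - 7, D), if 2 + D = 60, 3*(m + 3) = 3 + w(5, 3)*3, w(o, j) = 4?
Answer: 1/121 ≈ 0.0082645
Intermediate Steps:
m = 2 (m = -3 + (3 + 4*3)/3 = -3 + (3 + 12)/3 = -3 + (⅓)*15 = -3 + 5 = 2)
D = 58 (D = -2 + 60 = 58)
y(Z, F) = (-2 + Z)² (y(Z, F) = (2 + (Z - 1*4))² = (2 + (Z - 4))² = (2 + (-4 + Z))² = (-2 + Z)²)
1/y(-4*(-5) - 7, D) = 1/((-2 + (-4*(-5) - 7))²) = 1/((-2 + (20 - 7))²) = 1/((-2 + 13)²) = 1/(11²) = 1/121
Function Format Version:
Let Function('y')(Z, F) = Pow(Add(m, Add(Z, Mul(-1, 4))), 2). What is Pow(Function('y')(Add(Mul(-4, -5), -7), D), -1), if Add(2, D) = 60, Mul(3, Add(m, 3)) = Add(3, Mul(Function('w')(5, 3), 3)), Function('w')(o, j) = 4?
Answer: Rational(1, 121) ≈ 0.0082645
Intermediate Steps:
m = 2 (m = Add(-3, Mul(Rational(1, 3), Add(3, Mul(4, 3)))) = Add(-3, Mul(Rational(1, 3), Add(3, 12))) = Add(-3, Mul(Rational(1, 3), 15)) = Add(-3, 5) = 2)
D = 58 (D = Add(-2, 60) = 58)
Function('y')(Z, F) = Pow(Add(-2, Z), 2) (Function('y')(Z, F) = Pow(Add(2, Add(Z, Mul(-1, 4))), 2) = Pow(Add(2, Add(Z, -4)), 2) = Pow(Add(2, Add(-4, Z)), 2) = Pow(Add(-2, Z), 2))
Pow(Function('y')(Add(Mul(-4, -5), -7), D), -1) = Pow(Pow(Add(-2, Add(Mul(-4, -5), -7)), 2), -1) = Pow(Pow(Add(-2, Add(20, -7)), 2), -1) = Pow(Pow(Add(-2, 13), 2), -1) = Pow(Pow(11, 2), -1) = Pow(121, -1) = Rational(1, 121)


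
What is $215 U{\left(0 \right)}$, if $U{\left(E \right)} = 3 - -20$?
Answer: $4945$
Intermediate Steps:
$U{\left(E \right)} = 23$ ($U{\left(E \right)} = 3 + 20 = 23$)
$215 U{\left(0 \right)} = 215 \cdot 23 = 4945$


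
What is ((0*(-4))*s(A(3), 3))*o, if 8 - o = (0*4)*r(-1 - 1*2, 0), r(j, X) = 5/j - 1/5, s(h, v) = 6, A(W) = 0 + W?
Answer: 0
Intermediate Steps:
A(W) = W
r(j, X) = -⅕ + 5/j (r(j, X) = 5/j - 1*⅕ = 5/j - ⅕ = -⅕ + 5/j)
o = 8 (o = 8 - 0*4*(25 - (-1 - 1*2))/(5*(-1 - 1*2)) = 8 - 0*(25 - (-1 - 2))/(5*(-1 - 2)) = 8 - 0*(⅕)*(25 - 1*(-3))/(-3) = 8 - 0*(⅕)*(-⅓)*(25 + 3) = 8 - 0*(⅕)*(-⅓)*28 = 8 - 0*(-28)/15 = 8 - 1*0 = 8 + 0 = 8)
((0*(-4))*s(A(3), 3))*o = ((0*(-4))*6)*8 = (0*6)*8 = 0*8 = 0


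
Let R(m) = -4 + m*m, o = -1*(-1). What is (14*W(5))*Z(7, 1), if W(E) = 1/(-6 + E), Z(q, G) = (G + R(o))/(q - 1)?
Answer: 14/3 ≈ 4.6667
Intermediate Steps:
o = 1
R(m) = -4 + m²
Z(q, G) = (-3 + G)/(-1 + q) (Z(q, G) = (G + (-4 + 1²))/(q - 1) = (G + (-4 + 1))/(-1 + q) = (G - 3)/(-1 + q) = (-3 + G)/(-1 + q))
(14*W(5))*Z(7, 1) = (14/(-6 + 5))*((-3 + 1)/(-1 + 7)) = (14/(-1))*(-2/6) = (14*(-1))*((⅙)*(-2)) = -14*(-⅓) = 14/3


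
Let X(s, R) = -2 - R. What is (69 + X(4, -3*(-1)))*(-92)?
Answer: -5888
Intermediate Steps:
(69 + X(4, -3*(-1)))*(-92) = (69 + (-2 - (-3)*(-1)))*(-92) = (69 + (-2 - 1*3))*(-92) = (69 + (-2 - 3))*(-92) = (69 - 5)*(-92) = 64*(-92) = -5888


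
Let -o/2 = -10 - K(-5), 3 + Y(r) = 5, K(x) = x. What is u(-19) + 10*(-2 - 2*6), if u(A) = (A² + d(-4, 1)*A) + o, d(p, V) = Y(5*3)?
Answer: 193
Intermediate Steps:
Y(r) = 2 (Y(r) = -3 + 5 = 2)
d(p, V) = 2
o = 10 (o = -2*(-10 - 1*(-5)) = -2*(-10 + 5) = -2*(-5) = 10)
u(A) = 10 + A² + 2*A (u(A) = (A² + 2*A) + 10 = 10 + A² + 2*A)
u(-19) + 10*(-2 - 2*6) = (10 + (-19)² + 2*(-19)) + 10*(-2 - 2*6) = (10 + 361 - 38) + 10*(-2 - 12) = 333 + 10*(-14) = 333 - 140 = 193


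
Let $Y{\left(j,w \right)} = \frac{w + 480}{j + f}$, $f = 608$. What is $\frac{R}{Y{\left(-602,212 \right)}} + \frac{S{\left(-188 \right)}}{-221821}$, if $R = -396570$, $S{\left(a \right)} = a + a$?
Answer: $- \frac{131951265907}{38375033} \approx -3438.5$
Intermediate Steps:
$S{\left(a \right)} = 2 a$
$Y{\left(j,w \right)} = \frac{480 + w}{608 + j}$ ($Y{\left(j,w \right)} = \frac{w + 480}{j + 608} = \frac{480 + w}{608 + j}$)
$\frac{R}{Y{\left(-602,212 \right)}} + \frac{S{\left(-188 \right)}}{-221821} = - \frac{396570}{\frac{1}{608 - 602} \left(480 + 212\right)} + \frac{2 \left(-188\right)}{-221821} = - \frac{396570}{\frac{1}{6} \cdot 692} - - \frac{376}{221821} = - \frac{396570}{\frac{1}{6} \cdot 692} + \frac{376}{221821} = - \frac{396570}{\frac{346}{3}} + \frac{376}{221821} = \left(-396570\right) \frac{3}{346} + \frac{376}{221821} = - \frac{594855}{173} + \frac{376}{221821} = - \frac{131951265907}{38375033}$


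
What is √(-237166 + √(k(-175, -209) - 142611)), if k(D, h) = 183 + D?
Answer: √(-237166 + I*√142603) ≈ 0.388 + 487.0*I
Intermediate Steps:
√(-237166 + √(k(-175, -209) - 142611)) = √(-237166 + √((183 - 175) - 142611)) = √(-237166 + √(8 - 142611)) = √(-237166 + √(-142603)) = √(-237166 + I*√142603)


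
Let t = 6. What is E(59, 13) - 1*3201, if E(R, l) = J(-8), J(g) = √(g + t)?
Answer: -3201 + I*√2 ≈ -3201.0 + 1.4142*I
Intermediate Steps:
J(g) = √(6 + g) (J(g) = √(g + 6) = √(6 + g))
E(R, l) = I*√2 (E(R, l) = √(6 - 8) = √(-2) = I*√2)
E(59, 13) - 1*3201 = I*√2 - 1*3201 = I*√2 - 3201 = -3201 + I*√2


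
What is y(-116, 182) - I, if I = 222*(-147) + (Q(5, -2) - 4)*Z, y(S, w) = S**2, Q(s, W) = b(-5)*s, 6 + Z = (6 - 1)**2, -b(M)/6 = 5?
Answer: 49016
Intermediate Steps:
b(M) = -30 (b(M) = -6*5 = -30)
Z = 19 (Z = -6 + (6 - 1)**2 = -6 + 5**2 = -6 + 25 = 19)
Q(s, W) = -30*s
I = -35560 (I = 222*(-147) + (-30*5 - 4)*19 = -32634 + (-150 - 4)*19 = -32634 - 154*19 = -32634 - 2926 = -35560)
y(-116, 182) - I = (-116)**2 - 1*(-35560) = 13456 + 35560 = 49016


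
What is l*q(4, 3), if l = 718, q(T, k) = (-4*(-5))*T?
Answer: 57440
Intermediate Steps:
q(T, k) = 20*T
l*q(4, 3) = 718*(20*4) = 718*80 = 57440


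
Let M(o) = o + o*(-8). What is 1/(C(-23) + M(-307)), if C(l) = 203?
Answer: 1/2352 ≈ 0.00042517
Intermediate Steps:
M(o) = -7*o (M(o) = o - 8*o = -7*o)
1/(C(-23) + M(-307)) = 1/(203 - 7*(-307)) = 1/(203 + 2149) = 1/2352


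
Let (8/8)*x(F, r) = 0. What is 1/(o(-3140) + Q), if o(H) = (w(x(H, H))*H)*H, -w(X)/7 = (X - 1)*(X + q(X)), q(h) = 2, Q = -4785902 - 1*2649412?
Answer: 1/130599086 ≈ 7.6570e-9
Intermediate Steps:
x(F, r) = 0
Q = -7435314 (Q = -4785902 - 2649412 = -7435314)
w(X) = -7*(-1 + X)*(2 + X) (w(X) = -7*(X - 1)*(X + 2) = -7*(-1 + X)*(2 + X))
o(H) = 14*H**2 (o(H) = ((14 - 7*0 - 7*0**2)*H)*H = ((14 + 0 - 7*0)*H)*H = ((14 + 0 + 0)*H)*H = (14*H)*H = 14*H**2)
1/(o(-3140) + Q) = 1/(14*(-3140)**2 - 7435314) = 1/(14*9859600 - 7435314) = 1/(138034400 - 7435314) = 1/130599086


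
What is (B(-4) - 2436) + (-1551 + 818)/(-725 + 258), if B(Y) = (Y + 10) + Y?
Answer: -1135945/467 ≈ -2432.4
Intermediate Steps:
B(Y) = 10 + 2*Y (B(Y) = (10 + Y) + Y = 10 + 2*Y)
(B(-4) - 2436) + (-1551 + 818)/(-725 + 258) = ((10 + 2*(-4)) - 2436) + (-1551 + 818)/(-725 + 258) = ((10 - 8) - 2436) - 733/(-467) = (2 - 2436) - 733*(-1/467) = -2434 + 733/467 = -1135945/467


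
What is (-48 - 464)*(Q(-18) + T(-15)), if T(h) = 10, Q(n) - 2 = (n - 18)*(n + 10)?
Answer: -153600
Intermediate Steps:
Q(n) = 2 + (-18 + n)*(10 + n) (Q(n) = 2 + (n - 18)*(n + 10) = 2 + (-18 + n)*(10 + n))
(-48 - 464)*(Q(-18) + T(-15)) = (-48 - 464)*((-178 + (-18)**2 - 8*(-18)) + 10) = -512*((-178 + 324 + 144) + 10) = -512*(290 + 10) = -512*300 = -153600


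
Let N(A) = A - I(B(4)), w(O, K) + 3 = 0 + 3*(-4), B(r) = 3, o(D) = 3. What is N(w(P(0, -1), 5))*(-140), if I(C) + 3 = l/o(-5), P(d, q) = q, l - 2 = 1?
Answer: 1820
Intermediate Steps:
l = 3 (l = 2 + 1 = 3)
w(O, K) = -15 (w(O, K) = -3 + (0 + 3*(-4)) = -3 + (0 - 12) = -3 - 12 = -15)
I(C) = -2 (I(C) = -3 + 3/3 = -3 + 3*(⅓) = -3 + 1 = -2)
N(A) = 2 + A (N(A) = A - 1*(-2) = A + 2 = 2 + A)
N(w(P(0, -1), 5))*(-140) = (2 - 15)*(-140) = -13*(-140) = 1820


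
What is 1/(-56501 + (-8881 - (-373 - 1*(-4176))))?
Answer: -1/69185 ≈ -1.4454e-5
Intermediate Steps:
1/(-56501 + (-8881 - (-373 - 1*(-4176)))) = 1/(-56501 + (-8881 - (-373 + 4176))) = 1/(-56501 + (-8881 - 1*3803)) = 1/(-56501 + (-8881 - 3803)) = 1/(-56501 - 12684) = 1/(-69185) = -1/69185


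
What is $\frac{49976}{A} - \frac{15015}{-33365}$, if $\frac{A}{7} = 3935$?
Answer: $\frac{416207483}{183807785} \approx 2.2644$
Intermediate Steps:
$A = 27545$ ($A = 7 \cdot 3935 = 27545$)
$\frac{49976}{A} - \frac{15015}{-33365} = \frac{49976}{27545} - \frac{15015}{-33365} = 49976 \cdot \frac{1}{27545} - - \frac{3003}{6673} = \frac{49976}{27545} + \frac{3003}{6673} = \frac{416207483}{183807785}$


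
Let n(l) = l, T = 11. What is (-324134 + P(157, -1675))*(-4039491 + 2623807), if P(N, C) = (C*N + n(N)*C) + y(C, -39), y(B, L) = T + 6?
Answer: 1203426250828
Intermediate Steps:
y(B, L) = 17 (y(B, L) = 11 + 6 = 17)
P(N, C) = 17 + 2*C*N (P(N, C) = (C*N + N*C) + 17 = (C*N + C*N) + 17 = 2*C*N + 17 = 17 + 2*C*N)
(-324134 + P(157, -1675))*(-4039491 + 2623807) = (-324134 + (17 + 2*(-1675)*157))*(-4039491 + 2623807) = (-324134 + (17 - 525950))*(-1415684) = (-324134 - 525933)*(-1415684) = -850067*(-1415684) = 1203426250828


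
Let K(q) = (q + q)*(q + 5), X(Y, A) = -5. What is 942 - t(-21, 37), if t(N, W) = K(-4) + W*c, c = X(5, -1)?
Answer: 1135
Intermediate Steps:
c = -5
K(q) = 2*q*(5 + q) (K(q) = (2*q)*(5 + q) = 2*q*(5 + q))
t(N, W) = -8 - 5*W (t(N, W) = 2*(-4)*(5 - 4) + W*(-5) = 2*(-4)*1 - 5*W = -8 - 5*W)
942 - t(-21, 37) = 942 - (-8 - 5*37) = 942 - (-8 - 185) = 942 - 1*(-193) = 942 + 193 = 1135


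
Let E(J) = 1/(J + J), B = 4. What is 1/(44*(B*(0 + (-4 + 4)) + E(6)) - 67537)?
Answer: -3/202600 ≈ -1.4808e-5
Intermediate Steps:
E(J) = 1/(2*J)
1/(44*(B*(0 + (-4 + 4)) + E(6)) - 67537) = 1/(44*(4*(0 + (-4 + 4)) + (1/2)/6) - 67537) = 1/(44*(4*(0 + 0) + (1/2)*(1/6)) - 67537) = 1/(44*(4*0 + 1/12) - 67537) = 1/(44*(0 + 1/12) - 67537) = 1/(44*(1/12) - 67537) = 1/(11/3 - 67537) = 1/(-202600/3) = -3/202600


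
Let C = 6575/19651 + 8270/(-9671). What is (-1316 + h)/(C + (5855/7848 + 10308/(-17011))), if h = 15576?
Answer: -361796535157045286880/9652717217180519 ≈ -37481.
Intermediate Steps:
C = -98926945/190044821 (C = 6575*(1/19651) + 8270*(-1/9671) = 6575/19651 - 8270/9671 = -98926945/190044821 ≈ -0.52055)
(-1316 + h)/(C + (5855/7848 + 10308/(-17011))) = (-1316 + 15576)/(-98926945/190044821 + (5855/7848 + 10308/(-17011))) = 14260/(-98926945/190044821 + (5855*(1/7848) + 10308*(-1/17011))) = 14260/(-98926945/190044821 + (5855/7848 - 10308/17011)) = 14260/(-98926945/190044821 + 18702221/133502328) = 14260/(-9652717217180519/25371426027843288) = 14260*(-25371426027843288/9652717217180519) = -361796535157045286880/9652717217180519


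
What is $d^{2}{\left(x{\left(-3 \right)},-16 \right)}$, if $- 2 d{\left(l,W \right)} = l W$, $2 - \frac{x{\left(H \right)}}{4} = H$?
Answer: $25600$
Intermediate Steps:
$x{\left(H \right)} = 8 - 4 H$
$d{\left(l,W \right)} = - \frac{W l}{2}$ ($d{\left(l,W \right)} = - \frac{l W}{2} = - \frac{W l}{2}$)
$d^{2}{\left(x{\left(-3 \right)},-16 \right)} = \left(\left(- \frac{1}{2}\right) \left(-16\right) \left(8 - -12\right)\right)^{2} = \left(\left(- \frac{1}{2}\right) \left(-16\right) \left(8 + 12\right)\right)^{2} = \left(\left(- \frac{1}{2}\right) \left(-16\right) 20\right)^{2} = 160^{2} = 25600$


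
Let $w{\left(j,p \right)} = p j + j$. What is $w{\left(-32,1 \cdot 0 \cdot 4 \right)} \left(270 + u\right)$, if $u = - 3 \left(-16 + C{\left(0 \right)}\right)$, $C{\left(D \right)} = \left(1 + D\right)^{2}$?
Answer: $-10080$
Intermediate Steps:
$w{\left(j,p \right)} = j + j p$ ($w{\left(j,p \right)} = j p + j = j + j p$)
$u = 45$ ($u = - 3 \left(-16 + \left(1 + 0\right)^{2}\right) = - 3 \left(-16 + 1^{2}\right) = - 3 \left(-16 + 1\right) = \left(-3\right) \left(-15\right) = 45$)
$w{\left(-32,1 \cdot 0 \cdot 4 \right)} \left(270 + u\right) = - 32 \left(1 + 1 \cdot 0 \cdot 4\right) \left(270 + 45\right) = - 32 \left(1 + 0 \cdot 4\right) 315 = - 32 \left(1 + 0\right) 315 = \left(-32\right) 1 \cdot 315 = \left(-32\right) 315 = -10080$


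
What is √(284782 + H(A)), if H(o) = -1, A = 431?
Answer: √284781 ≈ 533.65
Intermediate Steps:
√(284782 + H(A)) = √(284782 - 1) = √284781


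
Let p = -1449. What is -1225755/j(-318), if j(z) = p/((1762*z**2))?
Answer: 24267291563160/161 ≈ 1.5073e+11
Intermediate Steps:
j(z) = -1449/(1762*z**2) (j(z) = -1449*1/(1762*z**2) = -1449/(1762*z**2))
-1225755/j(-318) = -1225755/((-1449/1762/(-318)**2)) = -1225755/((-1449/1762*1/101124)) = -1225755/(-161/19797832) = -1225755*(-19797832/161) = 24267291563160/161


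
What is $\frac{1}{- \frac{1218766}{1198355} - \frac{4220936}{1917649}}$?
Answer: $- \frac{2298024267395}{7395345161414} \approx -0.31074$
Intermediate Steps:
$\frac{1}{- \frac{1218766}{1198355} - \frac{4220936}{1917649}} = \frac{1}{- \frac{7395345161414}{2298024267395}} = - \frac{2298024267395}{7395345161414}$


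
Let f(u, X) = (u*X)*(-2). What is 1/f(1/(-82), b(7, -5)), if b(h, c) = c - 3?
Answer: -41/8 ≈ -5.1250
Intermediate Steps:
b(h, c) = -3 + c
f(u, X) = -2*X*u (f(u, X) = (X*u)*(-2) = -2*X*u)
1/f(1/(-82), b(7, -5)) = 1/(-2*(-3 - 5)/(-82)) = 1/(-2*(-8)*(-1/82)) = 1/(-8/41) = -41/8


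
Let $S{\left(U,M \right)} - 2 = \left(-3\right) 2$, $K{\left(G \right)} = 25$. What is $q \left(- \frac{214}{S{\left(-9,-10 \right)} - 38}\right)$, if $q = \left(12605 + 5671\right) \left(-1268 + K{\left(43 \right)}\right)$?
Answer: $- \frac{810242092}{7} \approx -1.1575 \cdot 10^{8}$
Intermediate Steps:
$S{\left(U,M \right)} = -4$ ($S{\left(U,M \right)} = 2 - 6 = -4$)
$q = -22717068$ ($q = \left(12605 + 5671\right) \left(-1268 + 25\right) = 18276 \left(-1243\right) = -22717068$)
$q \left(- \frac{214}{S{\left(-9,-10 \right)} - 38}\right) = - 22717068 \left(- \frac{214}{-4 - 38}\right) = - 22717068 \left(- \frac{214}{-42}\right) = - 22717068 \left(\left(-214\right) \left(- \frac{1}{42}\right)\right) = \left(-22717068\right) \frac{107}{21} = - \frac{810242092}{7}$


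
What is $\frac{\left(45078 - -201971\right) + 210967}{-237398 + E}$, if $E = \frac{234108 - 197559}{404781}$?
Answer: $- \frac{61798724832}{32031387763} \approx -1.9293$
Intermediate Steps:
$E = \frac{12183}{134927}$ ($E = 36549 \cdot \frac{1}{404781} = \frac{12183}{134927} \approx 0.090293$)
$\frac{\left(45078 - -201971\right) + 210967}{-237398 + E} = \frac{\left(45078 - -201971\right) + 210967}{-237398 + \frac{12183}{134927}} = \frac{\left(45078 + 201971\right) + 210967}{- \frac{32031387763}{134927}} = \left(247049 + 210967\right) \left(- \frac{134927}{32031387763}\right) = 458016 \left(- \frac{134927}{32031387763}\right) = - \frac{61798724832}{32031387763}$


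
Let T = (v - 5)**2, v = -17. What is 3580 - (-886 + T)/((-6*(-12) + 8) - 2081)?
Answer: 2387726/667 ≈ 3579.8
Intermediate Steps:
T = 484 (T = (-17 - 5)**2 = (-22)**2 = 484)
3580 - (-886 + T)/((-6*(-12) + 8) - 2081) = 3580 - (-886 + 484)/((-6*(-12) + 8) - 2081) = 3580 - (-402)/((72 + 8) - 2081) = 3580 - (-402)/(80 - 2081) = 3580 - (-402)/(-2001) = 3580 - (-402)*(-1)/2001 = 3580 - 1*134/667 = 3580 - 134/667 = 2387726/667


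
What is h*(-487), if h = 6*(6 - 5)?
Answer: -2922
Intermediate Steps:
h = 6 (h = 6*1 = 6)
h*(-487) = 6*(-487) = -2922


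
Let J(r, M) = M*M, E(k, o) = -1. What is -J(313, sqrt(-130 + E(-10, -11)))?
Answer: 131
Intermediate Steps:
J(r, M) = M**2
-J(313, sqrt(-130 + E(-10, -11))) = -(sqrt(-130 - 1))**2 = -(sqrt(-131))**2 = -(I*sqrt(131))**2 = -1*(-131) = 131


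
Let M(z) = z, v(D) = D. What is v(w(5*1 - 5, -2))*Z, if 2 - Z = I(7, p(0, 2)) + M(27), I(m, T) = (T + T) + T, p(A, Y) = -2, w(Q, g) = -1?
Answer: 19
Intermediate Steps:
I(m, T) = 3*T (I(m, T) = 2*T + T = 3*T)
Z = -19 (Z = 2 - (3*(-2) + 27) = 2 - (-6 + 27) = 2 - 1*21 = 2 - 21 = -19)
v(w(5*1 - 5, -2))*Z = -1*(-19) = 19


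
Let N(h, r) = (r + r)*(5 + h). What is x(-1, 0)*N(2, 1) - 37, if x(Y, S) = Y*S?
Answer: -37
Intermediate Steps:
N(h, r) = 2*r*(5 + h) (N(h, r) = (2*r)*(5 + h) = 2*r*(5 + h))
x(Y, S) = S*Y
x(-1, 0)*N(2, 1) - 37 = (0*(-1))*(2*1*(5 + 2)) - 37 = 0*(2*1*7) - 37 = 0*14 - 37 = 0 - 37 = -37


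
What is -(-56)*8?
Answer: 448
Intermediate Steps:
-(-56)*8 = -8*(-56) = 448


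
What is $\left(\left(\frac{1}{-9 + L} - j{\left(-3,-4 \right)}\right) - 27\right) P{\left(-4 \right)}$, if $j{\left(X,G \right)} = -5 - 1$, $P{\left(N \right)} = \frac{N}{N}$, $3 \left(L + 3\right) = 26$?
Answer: $- \frac{213}{10} \approx -21.3$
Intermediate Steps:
$L = \frac{17}{3}$ ($L = -3 + \frac{1}{3} \cdot 26 = -3 + \frac{26}{3} = \frac{17}{3} \approx 5.6667$)
$P{\left(N \right)} = 1$
$j{\left(X,G \right)} = -6$
$\left(\left(\frac{1}{-9 + L} - j{\left(-3,-4 \right)}\right) - 27\right) P{\left(-4 \right)} = \left(\left(\frac{1}{-9 + \frac{17}{3}} - -6\right) - 27\right) 1 = \left(\left(\frac{1}{- \frac{10}{3}} + 6\right) - 27\right) 1 = \left(\left(- \frac{3}{10} + 6\right) - 27\right) 1 = \left(\frac{57}{10} - 27\right) 1 = \left(- \frac{213}{10}\right) 1 = - \frac{213}{10}$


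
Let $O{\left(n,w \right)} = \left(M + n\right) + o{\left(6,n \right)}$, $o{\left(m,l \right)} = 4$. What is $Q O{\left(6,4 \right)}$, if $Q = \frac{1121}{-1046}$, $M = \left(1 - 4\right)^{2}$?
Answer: $- \frac{21299}{1046} \approx -20.362$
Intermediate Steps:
$M = 9$ ($M = \left(-3\right)^{2} = 9$)
$O{\left(n,w \right)} = 13 + n$ ($O{\left(n,w \right)} = \left(9 + n\right) + 4 = 13 + n$)
$Q = - \frac{1121}{1046}$ ($Q = 1121 \left(- \frac{1}{1046}\right) = - \frac{1121}{1046} \approx -1.0717$)
$Q O{\left(6,4 \right)} = - \frac{1121 \left(13 + 6\right)}{1046} = \left(- \frac{1121}{1046}\right) 19 = - \frac{21299}{1046}$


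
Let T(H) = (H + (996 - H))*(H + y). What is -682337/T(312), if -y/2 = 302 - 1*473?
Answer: -682337/651384 ≈ -1.0475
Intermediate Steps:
y = 342 (y = -2*(302 - 1*473) = -2*(302 - 473) = -2*(-171) = 342)
T(H) = 340632 + 996*H (T(H) = (H + (996 - H))*(H + 342) = 996*(342 + H) = 340632 + 996*H)
-682337/T(312) = -682337/(340632 + 996*312) = -682337/(340632 + 310752) = -682337/651384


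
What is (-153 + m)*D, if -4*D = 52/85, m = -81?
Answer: 3042/85 ≈ 35.788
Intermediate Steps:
D = -13/85 ≈ -0.15294
(-153 + m)*D = (-153 - 81)*(-13/85) = -234*(-13/85) = 3042/85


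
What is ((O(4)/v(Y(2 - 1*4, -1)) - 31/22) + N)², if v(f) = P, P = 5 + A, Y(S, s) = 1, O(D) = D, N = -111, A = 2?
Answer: 296631729/23716 ≈ 12508.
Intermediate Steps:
P = 7 (P = 5 + 2 = 7)
v(f) = 7
((O(4)/v(Y(2 - 1*4, -1)) - 31/22) + N)² = ((4/7 - 31/22) - 111)² = (-129/154 - 111)² = (-17223/154)² = 296631729/23716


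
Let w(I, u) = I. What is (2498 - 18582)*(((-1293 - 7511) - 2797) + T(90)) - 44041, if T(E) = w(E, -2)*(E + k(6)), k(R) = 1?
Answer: 54818483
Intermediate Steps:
T(E) = E*(1 + E) (T(E) = E*(E + 1) = E*(1 + E))
(2498 - 18582)*(((-1293 - 7511) - 2797) + T(90)) - 44041 = (2498 - 18582)*(((-1293 - 7511) - 2797) + 90*(1 + 90)) - 44041 = -16084*((-8804 - 2797) + 90*91) - 44041 = -16084*(-11601 + 8190) - 44041 = -16084*(-3411) - 44041 = 54862524 - 44041 = 54818483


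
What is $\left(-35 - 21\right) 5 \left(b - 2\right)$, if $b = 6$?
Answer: $-1120$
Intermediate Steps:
$\left(-35 - 21\right) 5 \left(b - 2\right) = \left(-35 - 21\right) 5 \left(6 - 2\right) = - 56 \cdot 5 \cdot 4 = \left(-56\right) 20 = -1120$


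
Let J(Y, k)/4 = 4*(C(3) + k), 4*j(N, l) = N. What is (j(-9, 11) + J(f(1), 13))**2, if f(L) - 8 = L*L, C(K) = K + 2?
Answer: 1306449/16 ≈ 81653.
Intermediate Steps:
j(N, l) = N/4
C(K) = 2 + K
f(L) = 8 + L**2 (f(L) = 8 + L*L = 8 + L**2)
J(Y, k) = 80 + 16*k (J(Y, k) = 4*(4*((2 + 3) + k)) = 4*(4*(5 + k)) = 4*(20 + 4*k) = 80 + 16*k)
(j(-9, 11) + J(f(1), 13))**2 = ((1/4)*(-9) + (80 + 16*13))**2 = (-9/4 + (80 + 208))**2 = (-9/4 + 288)**2 = (1143/4)**2 = 1306449/16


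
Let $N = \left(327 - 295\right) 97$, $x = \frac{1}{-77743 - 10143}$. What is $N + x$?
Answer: $\frac{272798143}{87886} \approx 3104.0$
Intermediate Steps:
$x = - \frac{1}{87886}$ ($x = \frac{1}{-77743 - 10143} = \frac{1}{-87886} = - \frac{1}{87886} \approx -1.1378 \cdot 10^{-5}$)
$N = 3104$ ($N = 32 \cdot 97 = 3104$)
$N + x = 3104 - \frac{1}{87886} = \frac{272798143}{87886}$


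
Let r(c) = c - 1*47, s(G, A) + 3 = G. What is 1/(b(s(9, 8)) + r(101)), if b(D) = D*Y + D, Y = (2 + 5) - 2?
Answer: 1/90 ≈ 0.011111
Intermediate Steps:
Y = 5 (Y = 7 - 2 = 5)
s(G, A) = -3 + G
r(c) = -47 + c (r(c) = c - 47 = -47 + c)
b(D) = 6*D (b(D) = D*5 + D = 5*D + D = 6*D)
1/(b(s(9, 8)) + r(101)) = 1/(6*(-3 + 9) + (-47 + 101)) = 1/(6*6 + 54) = 1/(36 + 54) = 1/90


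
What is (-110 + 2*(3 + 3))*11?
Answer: -1078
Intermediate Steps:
(-110 + 2*(3 + 3))*11 = (-110 + 2*6)*11 = (-110 + 12)*11 = -98*11 = -1078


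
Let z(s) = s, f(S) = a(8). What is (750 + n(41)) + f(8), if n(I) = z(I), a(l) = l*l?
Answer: 855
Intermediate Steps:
a(l) = l²
f(S) = 64 (f(S) = 8² = 64)
n(I) = I
(750 + n(41)) + f(8) = (750 + 41) + 64 = 791 + 64 = 855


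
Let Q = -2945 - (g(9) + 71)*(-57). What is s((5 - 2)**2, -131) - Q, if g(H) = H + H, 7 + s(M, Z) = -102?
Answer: -2237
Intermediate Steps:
s(M, Z) = -109 (s(M, Z) = -7 - 102 = -109)
g(H) = 2*H
Q = 2128 (Q = -2945 - (2*9 + 71)*(-57) = -2945 - (18 + 71)*(-57) = -2945 - 89*(-57) = -2945 - 1*(-5073) = -2945 + 5073 = 2128)
s((5 - 2)**2, -131) - Q = -109 - 1*2128 = -109 - 2128 = -2237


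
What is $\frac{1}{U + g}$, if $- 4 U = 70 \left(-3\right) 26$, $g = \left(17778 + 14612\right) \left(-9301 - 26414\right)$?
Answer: $- \frac{1}{1156807485} \approx -8.6445 \cdot 10^{-10}$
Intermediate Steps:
$g = -1156808850$ ($g = 32390 \left(-35715\right) = -1156808850$)
$U = 1365$ ($U = - \frac{70 \left(-3\right) 26}{4} = - \frac{\left(-210\right) 26}{4} = \left(- \frac{1}{4}\right) \left(-5460\right) = 1365$)
$\frac{1}{U + g} = \frac{1}{1365 - 1156808850} = \frac{1}{-1156807485} = - \frac{1}{1156807485}$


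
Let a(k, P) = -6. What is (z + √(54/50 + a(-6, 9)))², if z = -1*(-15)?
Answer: (75 + I*√123)²/25 ≈ 220.08 + 66.543*I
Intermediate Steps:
z = 15
(z + √(54/50 + a(-6, 9)))² = (15 + √(54/50 - 6))² = (15 + √(54*(1/50) - 6))² = (15 + √(27/25 - 6))² = (15 + √(-123/25))² = (15 + I*√123/5)²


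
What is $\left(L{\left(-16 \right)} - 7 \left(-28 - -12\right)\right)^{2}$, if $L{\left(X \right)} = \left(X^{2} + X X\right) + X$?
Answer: $369664$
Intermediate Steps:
$L{\left(X \right)} = X + 2 X^{2}$ ($L{\left(X \right)} = \left(X^{2} + X^{2}\right) + X = 2 X^{2} + X = X + 2 X^{2}$)
$\left(L{\left(-16 \right)} - 7 \left(-28 - -12\right)\right)^{2} = \left(- 16 \left(1 + 2 \left(-16\right)\right) - 7 \left(-28 - -12\right)\right)^{2} = \left(- 16 \left(1 - 32\right) - 7 \left(-28 + 12\right)\right)^{2} = \left(\left(-16\right) \left(-31\right) - -112\right)^{2} = \left(496 + 112\right)^{2} = 608^{2} = 369664$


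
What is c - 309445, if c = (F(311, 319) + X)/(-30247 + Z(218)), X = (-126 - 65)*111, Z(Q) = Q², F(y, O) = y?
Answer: -5346302155/17277 ≈ -3.0945e+5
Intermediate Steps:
X = -21201 (X = -191*111 = -21201)
c = -20890/17277 (c = (311 - 21201)/(-30247 + 218²) = -20890/(-30247 + 47524) = -20890/17277 ≈ -1.2091)
c - 309445 = -20890/17277 - 309445 = -5346302155/17277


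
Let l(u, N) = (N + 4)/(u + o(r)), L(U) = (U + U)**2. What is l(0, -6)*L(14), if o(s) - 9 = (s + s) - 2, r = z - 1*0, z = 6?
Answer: -1568/19 ≈ -82.526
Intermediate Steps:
r = 6 (r = 6 - 1*0 = 6 + 0 = 6)
L(U) = 4*U**2 (L(U) = (2*U)**2 = 4*U**2)
o(s) = 7 + 2*s (o(s) = 9 + ((s + s) - 2) = 9 + (2*s - 2) = 9 + (-2 + 2*s) = 7 + 2*s)
l(u, N) = (4 + N)/(19 + u) (l(u, N) = (N + 4)/(u + (7 + 2*6)) = (4 + N)/(u + (7 + 12)) = (4 + N)/(u + 19) = (4 + N)/(19 + u))
l(0, -6)*L(14) = ((4 - 6)/(19 + 0))*(4*14**2) = (-2/19)*(4*196) = ((1/19)*(-2))*784 = -2/19*784 = -1568/19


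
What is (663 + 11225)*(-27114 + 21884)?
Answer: -62174240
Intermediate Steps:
(663 + 11225)*(-27114 + 21884) = 11888*(-5230) = -62174240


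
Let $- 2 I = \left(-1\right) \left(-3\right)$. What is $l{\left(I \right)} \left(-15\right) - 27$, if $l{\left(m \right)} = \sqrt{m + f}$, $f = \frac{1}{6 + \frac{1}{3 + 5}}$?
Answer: $-27 - \frac{15 i \sqrt{262}}{14} \approx -27.0 - 17.343 i$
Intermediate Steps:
$I = - \frac{3}{2}$ ($I = - \frac{\left(-1\right) \left(-3\right)}{2} = \left(- \frac{1}{2}\right) 3 = - \frac{3}{2} \approx -1.5$)
$f = \frac{8}{49}$ ($f = \frac{1}{6 + \frac{1}{8}} = \frac{1}{\frac{49}{8}} = \frac{8}{49} \approx 0.16327$)
$l{\left(m \right)} = \sqrt{\frac{8}{49} + m}$ ($l{\left(m \right)} = \sqrt{m + \frac{8}{49}} = \sqrt{\frac{8}{49} + m}$)
$l{\left(I \right)} \left(-15\right) - 27 = \frac{\sqrt{8 + 49 \left(- \frac{3}{2}\right)}}{7} \left(-15\right) - 27 = \frac{\sqrt{8 - \frac{147}{2}}}{7} \left(-15\right) - 27 = \frac{\sqrt{- \frac{131}{2}}}{7} \left(-15\right) - 27 = \frac{\frac{1}{2} i \sqrt{262}}{7} \left(-15\right) - 27 = \frac{i \sqrt{262}}{14} \left(-15\right) - 27 = - \frac{15 i \sqrt{262}}{14} - 27 = -27 - \frac{15 i \sqrt{262}}{14}$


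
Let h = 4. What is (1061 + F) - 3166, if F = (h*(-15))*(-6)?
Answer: -1745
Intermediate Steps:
F = 360 (F = (4*(-15))*(-6) = -60*(-6) = 360)
(1061 + F) - 3166 = (1061 + 360) - 3166 = 1421 - 3166 = -1745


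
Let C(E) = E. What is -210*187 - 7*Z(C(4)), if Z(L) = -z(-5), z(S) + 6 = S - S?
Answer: -39312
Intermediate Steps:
z(S) = -6 (z(S) = -6 + (S - S) = -6 + 0 = -6)
Z(L) = 6 (Z(L) = -1*(-6) = 6)
-210*187 - 7*Z(C(4)) = -210*187 - 7*6 = -39270 - 42 = -39312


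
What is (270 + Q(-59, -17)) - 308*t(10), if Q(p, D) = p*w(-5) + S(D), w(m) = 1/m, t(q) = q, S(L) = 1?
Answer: -13986/5 ≈ -2797.2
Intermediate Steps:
Q(p, D) = 1 - p/5 (Q(p, D) = p/(-5) + 1 = p*(-⅕) + 1 = -p/5 + 1 = 1 - p/5)
(270 + Q(-59, -17)) - 308*t(10) = (270 + (1 - ⅕*(-59))) - 308*10 = (270 + (1 + 59/5)) - 3080 = (270 + 64/5) - 3080 = 1414/5 - 3080 = -13986/5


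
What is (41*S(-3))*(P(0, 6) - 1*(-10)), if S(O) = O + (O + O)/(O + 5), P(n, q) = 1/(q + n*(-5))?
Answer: -2501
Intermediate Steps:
P(n, q) = 1/(q - 5*n)
S(O) = O + 2*O/(5 + O) (S(O) = O + (2*O)/(5 + O) = O + 2*O/(5 + O))
(41*S(-3))*(P(0, 6) - 1*(-10)) = (41*(-3*(7 - 3)/(5 - 3)))*(1/(6 - 5*0) - 1*(-10)) = (41*(-3*4/2))*(1/(6 + 0) + 10) = (41*(-3*1/2*4))*(1/6 + 10) = (41*(-6))*(1/6 + 10) = -246*61/6 = -2501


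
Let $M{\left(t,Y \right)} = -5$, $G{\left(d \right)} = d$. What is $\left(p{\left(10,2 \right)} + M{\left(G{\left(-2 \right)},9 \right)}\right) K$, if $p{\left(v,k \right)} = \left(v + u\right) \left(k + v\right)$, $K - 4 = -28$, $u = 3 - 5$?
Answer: $-2184$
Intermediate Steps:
$u = -2$ ($u = 3 - 5 = -2$)
$K = -24$ ($K = 4 - 28 = -24$)
$p{\left(v,k \right)} = \left(-2 + v\right) \left(k + v\right)$ ($p{\left(v,k \right)} = \left(v - 2\right) \left(k + v\right) = \left(-2 + v\right) \left(k + v\right)$)
$\left(p{\left(10,2 \right)} + M{\left(G{\left(-2 \right)},9 \right)}\right) K = \left(\left(10^{2} - 4 - 20 + 2 \cdot 10\right) - 5\right) \left(-24\right) = \left(\left(100 - 4 - 20 + 20\right) - 5\right) \left(-24\right) = \left(96 - 5\right) \left(-24\right) = 91 \left(-24\right) = -2184$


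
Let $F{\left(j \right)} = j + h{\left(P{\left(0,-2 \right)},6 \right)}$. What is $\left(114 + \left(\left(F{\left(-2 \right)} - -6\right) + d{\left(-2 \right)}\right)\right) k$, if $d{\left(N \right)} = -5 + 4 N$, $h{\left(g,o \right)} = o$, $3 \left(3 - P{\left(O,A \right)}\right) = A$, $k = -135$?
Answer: $-14985$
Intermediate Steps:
$P{\left(O,A \right)} = 3 - \frac{A}{3}$
$F{\left(j \right)} = 6 + j$ ($F{\left(j \right)} = j + 6 = 6 + j$)
$\left(114 + \left(\left(F{\left(-2 \right)} - -6\right) + d{\left(-2 \right)}\right)\right) k = \left(114 + \left(\left(\left(6 - 2\right) - -6\right) + \left(-5 + 4 \left(-2\right)\right)\right)\right) \left(-135\right) = \left(114 + \left(\left(4 + 6\right) - 13\right)\right) \left(-135\right) = \left(114 + \left(10 - 13\right)\right) \left(-135\right) = \left(114 - 3\right) \left(-135\right) = 111 \left(-135\right) = -14985$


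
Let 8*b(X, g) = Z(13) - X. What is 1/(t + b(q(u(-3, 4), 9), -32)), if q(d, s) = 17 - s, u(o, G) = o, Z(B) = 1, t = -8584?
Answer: -8/68679 ≈ -0.00011648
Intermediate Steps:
b(X, g) = 1/8 - X/8 (b(X, g) = (1 - X)/8 = 1/8 - X/8)
1/(t + b(q(u(-3, 4), 9), -32)) = 1/(-8584 + (1/8 - (17 - 1*9)/8)) = 1/(-8584 + (1/8 - (17 - 9)/8)) = 1/(-8584 + (1/8 - 1/8*8)) = 1/(-8584 + (1/8 - 1)) = 1/(-8584 - 7/8) = 1/(-68679/8) = -8/68679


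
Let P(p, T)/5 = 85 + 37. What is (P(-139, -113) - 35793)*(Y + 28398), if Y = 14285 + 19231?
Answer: -2178320262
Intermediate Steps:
P(p, T) = 610 (P(p, T) = 5*(85 + 37) = 5*122 = 610)
Y = 33516
(P(-139, -113) - 35793)*(Y + 28398) = (610 - 35793)*(33516 + 28398) = -35183*61914 = -2178320262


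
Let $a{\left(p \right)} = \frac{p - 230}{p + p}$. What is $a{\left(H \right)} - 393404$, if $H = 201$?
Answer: $- \frac{158148437}{402} \approx -3.934 \cdot 10^{5}$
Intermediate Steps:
$a{\left(p \right)} = \frac{-230 + p}{2 p}$
$a{\left(H \right)} - 393404 = \frac{-230 + 201}{2 \cdot 201} - 393404 = \frac{1}{2} \cdot \frac{1}{201} \left(-29\right) - 393404 = - \frac{29}{402} - 393404 = - \frac{158148437}{402}$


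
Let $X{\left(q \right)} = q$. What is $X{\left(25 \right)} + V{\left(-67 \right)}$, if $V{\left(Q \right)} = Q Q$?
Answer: $4514$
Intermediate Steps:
$V{\left(Q \right)} = Q^{2}$
$X{\left(25 \right)} + V{\left(-67 \right)} = 25 + \left(-67\right)^{2} = 25 + 4489 = 4514$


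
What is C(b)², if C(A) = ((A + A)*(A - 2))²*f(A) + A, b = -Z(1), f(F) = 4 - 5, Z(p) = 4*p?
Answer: 5326864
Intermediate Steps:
f(F) = -1
b = -4 ≈ -4.0000
C(A) = A - 4*A²*(-2 + A)² (C(A) = ((A + A)*(A - 2))²*(-1) + A = ((2*A)*(-2 + A))²*(-1) + A = (2*A*(-2 + A))²*(-1) + A = (4*A²*(-2 + A)²)*(-1) + A = -4*A²*(-2 + A)² + A = A - 4*A²*(-2 + A)²)
C(b)² = (-4*(1 - 4*(-4)*(-2 - 4)²))² = (-4*(1 - 4*(-4)*(-6)²))² = (-4*(1 - 4*(-4)*36))² = (-4*(1 + 576))² = (-4*577)² = (-2308)² = 5326864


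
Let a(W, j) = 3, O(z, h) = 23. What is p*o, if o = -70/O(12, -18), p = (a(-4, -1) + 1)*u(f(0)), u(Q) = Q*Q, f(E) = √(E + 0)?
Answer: 0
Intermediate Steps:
f(E) = √E
u(Q) = Q²
p = 0 (p = (3 + 1)*(√0)² = 4*0² = 4*0 = 0)
o = -70/23 ≈ -3.0435
p*o = 0*(-70/23) = 0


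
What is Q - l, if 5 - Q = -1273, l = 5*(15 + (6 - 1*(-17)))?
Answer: 1088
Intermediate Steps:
l = 190 (l = 5*(15 + (6 + 17)) = 5*(15 + 23) = 5*38 = 190)
Q = 1278 (Q = 5 - 1*(-1273) = 5 + 1273 = 1278)
Q - l = 1278 - 1*190 = 1278 - 190 = 1088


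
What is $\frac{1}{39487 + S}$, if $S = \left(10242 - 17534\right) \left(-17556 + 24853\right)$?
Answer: $- \frac{1}{53170237} \approx -1.8808 \cdot 10^{-8}$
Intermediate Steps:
$S = -53209724$ ($S = \left(-7292\right) 7297 = -53209724$)
$\frac{1}{39487 + S} = \frac{1}{39487 - 53209724} = \frac{1}{-53170237} = - \frac{1}{53170237}$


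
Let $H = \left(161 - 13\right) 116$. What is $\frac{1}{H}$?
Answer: $\frac{1}{17168} \approx 5.8248 \cdot 10^{-5}$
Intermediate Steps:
$H = 17168$ ($H = 148 \cdot 116 = 17168$)
$\frac{1}{H} = \frac{1}{17168}$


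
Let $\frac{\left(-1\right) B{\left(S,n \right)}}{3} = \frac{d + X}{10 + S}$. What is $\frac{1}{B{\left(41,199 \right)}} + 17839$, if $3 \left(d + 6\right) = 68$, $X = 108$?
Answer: $\frac{392455}{22} \approx 17839.0$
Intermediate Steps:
$d = \frac{50}{3}$ ($d = -6 + \frac{1}{3} \cdot 68 = -6 + \frac{68}{3} = \frac{50}{3} \approx 16.667$)
$B{\left(S,n \right)} = - \frac{374}{10 + S}$ ($B{\left(S,n \right)} = - 3 \frac{\frac{50}{3} + 108}{10 + S} = - 3 \frac{374}{3 \left(10 + S\right)} = - \frac{374}{10 + S}$)
$\frac{1}{B{\left(41,199 \right)}} + 17839 = \frac{1}{\left(-374\right) \frac{1}{10 + 41}} + 17839 = \frac{1}{\left(-374\right) \frac{1}{51}} + 17839 = \frac{1}{- \frac{22}{3}} + 17839 = - \frac{3}{22} + 17839 = \frac{392455}{22}$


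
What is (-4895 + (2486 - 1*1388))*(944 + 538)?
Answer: -5627154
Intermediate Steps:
(-4895 + (2486 - 1*1388))*(944 + 538) = (-4895 + (2486 - 1388))*1482 = (-4895 + 1098)*1482 = -3797*1482 = -5627154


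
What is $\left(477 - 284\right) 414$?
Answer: $79902$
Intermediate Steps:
$\left(477 - 284\right) 414 = 193 \cdot 414 = 79902$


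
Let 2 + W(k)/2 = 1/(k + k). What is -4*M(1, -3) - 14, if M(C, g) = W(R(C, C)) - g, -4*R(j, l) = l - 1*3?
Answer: -18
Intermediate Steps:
R(j, l) = 3/4 - l/4 (R(j, l) = -(l - 1*3)/4 = -(l - 3)/4 = -(-3 + l)/4 = 3/4 - l/4)
W(k) = -4 + 1/k (W(k) = -4 + 2/(k + k) = -4 + 2/((2*k)) = -4 + 2*(1/(2*k)) = -4 + 1/k)
M(C, g) = -4 + 1/(3/4 - C/4) - g (M(C, g) = (-4 + 1/(3/4 - C/4)) - g = -4 + 1/(3/4 - C/4) - g)
-4*M(1, -3) - 14 = -4*(-4 + (-4 - 1*(-3))*(-3 + 1))/(-3 + 1) - 14 = -4*(-4 + (-4 + 3)*(-2))/(-2) - 14 = -(-2)*(-4 - 1*(-2)) - 14 = -(-2)*(-4 + 2) - 14 = -(-2)*(-2) - 14 = -4*1 - 14 = -4 - 14 = -18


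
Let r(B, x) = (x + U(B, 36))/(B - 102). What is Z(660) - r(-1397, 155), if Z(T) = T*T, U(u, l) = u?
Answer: 652963158/1499 ≈ 4.3560e+5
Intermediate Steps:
r(B, x) = (B + x)/(-102 + B) (r(B, x) = (x + B)/(B - 102) = (B + x)/(-102 + B))
Z(T) = T²
Z(660) - r(-1397, 155) = 660² - (-1397 + 155)/(-102 - 1397) = 435600 - (-1242)/(-1499) = 435600 - (-1)*(-1242)/1499 = 435600 - 1*1242/1499 = 435600 - 1242/1499 = 652963158/1499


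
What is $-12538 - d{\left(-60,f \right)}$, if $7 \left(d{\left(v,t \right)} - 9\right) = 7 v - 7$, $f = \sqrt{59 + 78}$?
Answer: $-12486$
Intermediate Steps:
$f = \sqrt{137} \approx 11.705$
$d{\left(v,t \right)} = 8 + v$ ($d{\left(v,t \right)} = 9 + \frac{7 v - 7}{7} = 9 + \frac{-7 + 7 v}{7} = 9 + \left(-1 + v\right) = 8 + v$)
$-12538 - d{\left(-60,f \right)} = -12538 - \left(8 - 60\right) = -12538 - -52 = -12538 + 52 = -12486$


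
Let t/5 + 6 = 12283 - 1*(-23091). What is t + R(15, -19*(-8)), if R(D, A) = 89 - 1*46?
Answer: 176883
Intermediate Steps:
R(D, A) = 43 (R(D, A) = 89 - 46 = 43)
t = 176840 (t = -30 + 5*(12283 - 1*(-23091)) = -30 + 5*(12283 + 23091) = -30 + 5*35374 = -30 + 176870 = 176840)
t + R(15, -19*(-8)) = 176840 + 43 = 176883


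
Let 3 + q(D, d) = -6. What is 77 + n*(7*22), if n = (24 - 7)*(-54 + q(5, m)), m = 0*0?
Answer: -164857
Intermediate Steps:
m = 0
q(D, d) = -9 (q(D, d) = -3 - 6 = -9)
n = -1071 (n = (24 - 7)*(-54 - 9) = 17*(-63) = -1071)
77 + n*(7*22) = 77 - 7497*22 = 77 - 1071*154 = 77 - 164934 = -164857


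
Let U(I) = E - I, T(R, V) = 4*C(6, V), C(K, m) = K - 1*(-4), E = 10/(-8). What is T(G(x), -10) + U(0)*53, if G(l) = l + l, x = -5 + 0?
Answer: -105/4 ≈ -26.250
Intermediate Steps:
E = -5/4 (E = 10*(-1/8) = -5/4 ≈ -1.2500)
C(K, m) = 4 + K (C(K, m) = K + 4 = 4 + K)
x = -5
G(l) = 2*l
T(R, V) = 40 (T(R, V) = 4*(4 + 6) = 4*10 = 40)
U(I) = -5/4 - I
T(G(x), -10) + U(0)*53 = 40 + (-5/4 - 1*0)*53 = 40 + (-5/4 + 0)*53 = 40 - 5/4*53 = 40 - 265/4 = -105/4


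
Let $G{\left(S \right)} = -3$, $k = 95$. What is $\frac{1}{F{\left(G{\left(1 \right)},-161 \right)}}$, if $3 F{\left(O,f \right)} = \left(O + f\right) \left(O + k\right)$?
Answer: $- \frac{3}{15088} \approx -0.00019883$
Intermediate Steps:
$F{\left(O,f \right)} = \frac{\left(95 + O\right) \left(O + f\right)}{3}$ ($F{\left(O,f \right)} = \frac{\left(O + f\right) \left(O + 95\right)}{3} = \frac{\left(O + f\right) \left(95 + O\right)}{3} = \frac{\left(95 + O\right) \left(O + f\right)}{3}$)
$\frac{1}{F{\left(G{\left(1 \right)},-161 \right)}} = \frac{1}{\frac{\left(-3\right)^{2}}{3} + \frac{95}{3} \left(-3\right) + \frac{95}{3} \left(-161\right) + \frac{1}{3} \left(-3\right) \left(-161\right)} = \frac{1}{\frac{1}{3} \cdot 9 - 95 - \frac{15295}{3} + 161} = \frac{1}{3 - 95 - \frac{15295}{3} + 161} = \frac{1}{- \frac{15088}{3}} = - \frac{3}{15088}$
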